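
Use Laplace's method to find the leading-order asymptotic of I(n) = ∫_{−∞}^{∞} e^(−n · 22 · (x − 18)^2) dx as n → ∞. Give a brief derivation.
I(n) = sqrt(π/(22n))

Here φ(x) = 22 · (x − 18)^2 has its unique minimum at x* = 18 with φ(x*) = 0 and φ''(x*) = 44. Laplace's method gives
  I(n) ~ e^(−n φ(x*)) · sqrt(2π / (n · φ''(x*))) = sqrt(2π / (44n)) = sqrt(π/(22n)).
This is exact: substituting u = (x − 18)·sqrt(22n) gives I(n) = (1/sqrt(22n)) ∫_{−∞}^{∞} e^(−u^2) du = sqrt(π/(22n)).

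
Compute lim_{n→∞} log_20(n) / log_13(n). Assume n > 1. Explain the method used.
lim = ln(13) / ln(20) = log_20(13)

Change of base: log_20(n) = ln n / ln 20 and log_13(n) = ln n / ln 13. The ratio is (ln n / ln 20) · (ln 13 / ln n) = ln 13 / ln 20, a constant independent of n. So the limit is ln 13 / ln 20 = log_20(13).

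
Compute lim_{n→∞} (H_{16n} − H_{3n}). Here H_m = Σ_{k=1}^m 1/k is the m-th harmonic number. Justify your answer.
lim = ln(16/3)

Euler-Maclaurin gives H_m = ln m + γ + 1/(2m) + O(1/m^2). The γ and O(1/m) terms cancel in the difference:
  H_{16n} − H_{3n} = ln(16n) − ln(3n) + O(1/n) = ln(16/3) + O(1/n).
Hence the limit is ln(16/3).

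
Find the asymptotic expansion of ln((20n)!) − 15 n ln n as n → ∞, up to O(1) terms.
ln((20n)!) − 15 n ln n = 5 n ln n + 20(ln 20 − 1) n + (1/2) ln(2π·20n) + O(1/n)

Stirling: ln((20n)!) = 20n ln(20n) − 20n + (1/2) ln(2π·20n) + O(1/n).
Expand 20n ln(20n) = 20n (ln n + ln 20) = 20n ln n + 20n ln 20.
Subtract 15n ln n: leading term is (20 − 15) n ln n = 5 n ln n. The next term is 20n ln 20 − 20n = 20(ln 20 − 1) n. Then the (1/2) ln(2π·20n) correction.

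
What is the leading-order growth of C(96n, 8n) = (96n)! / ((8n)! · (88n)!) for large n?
C(96n, 8n) ~ (8916100448256/285311670611)^(8n) · sqrt(6/(11π·8n))

Write N = 8n. Apply Stirling to each factorial:
  (12N)! ~ sqrt(2π·12N) · (12N/e)^(12N),
  N! ~ sqrt(2π N) · (N/e)^N,
  (11N)! ~ sqrt(2π·11N) · (11N/e)^(11N).
The exponential factors combine to (12N)^(12N) / (N^N · (11N)^(11N)) = 12^(12N)/11^(11N) = (12^12/11^11)^N = (8916100448256/285311670611)^N.
The square-root prefactors combine to sqrt(2π·12N) / (sqrt(2π N)·sqrt(2π·11N)) = sqrt(12 / (2π·11·N)) = sqrt(6/(11π·8n)).
Substituting N = 8n: C(96n, 8n) ~ (8916100448256/285311670611)^(8n) · sqrt(6/(11π·8n)).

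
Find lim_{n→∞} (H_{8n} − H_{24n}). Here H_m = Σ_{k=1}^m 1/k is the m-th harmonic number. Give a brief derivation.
lim = ln(8/24) = −ln 3

Euler-Maclaurin gives H_m = ln m + γ + 1/(2m) + O(1/m^2). The γ and O(1/m) terms cancel in the difference:
  H_{8n} − H_{24n} = ln(8n) − ln(24n) + O(1/n) = ln(8/24) + O(1/n).
Hence the limit is ln(8/24) = −ln 3.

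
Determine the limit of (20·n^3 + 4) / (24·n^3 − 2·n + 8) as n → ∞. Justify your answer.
lim = 20/24 = 5/6

For large n the leading n^3 terms dominate both numerator and denominator. Dividing top and bottom by n^3, every other term tends to 0, leaving 20/24 = 5/6.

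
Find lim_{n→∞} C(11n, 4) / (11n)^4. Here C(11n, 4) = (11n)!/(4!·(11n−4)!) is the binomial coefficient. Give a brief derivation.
lim = 1/4! = 1/24

With N = 11n → ∞: C(N, 4) / N^4 = [N(N−1)…(N−3)] / (4! · N^4) = (1/4!) · 1 · (1 − 1/(11n)) · (1 − 2/(11n)) · (1 − 3/(11n)). Each factor → 1 as N → ∞, so the limit is 1/4! = 1/24.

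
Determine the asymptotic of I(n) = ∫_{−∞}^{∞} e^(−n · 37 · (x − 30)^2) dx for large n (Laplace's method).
I(n) = sqrt(π/(37n))

Here φ(x) = 37 · (x − 30)^2 has its unique minimum at x* = 30 with φ(x*) = 0 and φ''(x*) = 74. Laplace's method gives
  I(n) ~ e^(−n φ(x*)) · sqrt(2π / (n · φ''(x*))) = sqrt(2π / (74n)) = sqrt(π/(37n)).
This is exact: substituting u = (x − 30)·sqrt(37n) gives I(n) = (1/sqrt(37n)) ∫_{−∞}^{∞} e^(−u^2) du = sqrt(π/(37n)).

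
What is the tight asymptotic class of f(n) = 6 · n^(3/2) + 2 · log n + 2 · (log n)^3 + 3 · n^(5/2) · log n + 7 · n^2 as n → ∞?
f(n) ∈ Θ(n^(5/2) · log n)

Compare the terms by growth order. For large n, n^a · (log n)^b dominates n^a' · (log n)^b' iff a > a', or (a = a' and b > b'). Ranking the 5 terms shows the dominant one is 3 · n^(5/2) · log n. Hence f(n) ∈ Θ(n^(5/2) · log n).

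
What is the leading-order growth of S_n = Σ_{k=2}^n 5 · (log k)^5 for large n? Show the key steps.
S_n ~ 5 · n · (log n)^5

By integral comparison, S_n = ∫_1^n 5 · (log x)^5 dx + O((log n)^5). For the integral, the leading term of ∫_1^n (log x)^5 dx is n · (log n)^5 (by repeated integration by parts; each step lowers the log-exponent and produces a relatively O(1/log n) correction). Hence S_n ~ 5 · n · (log n)^5.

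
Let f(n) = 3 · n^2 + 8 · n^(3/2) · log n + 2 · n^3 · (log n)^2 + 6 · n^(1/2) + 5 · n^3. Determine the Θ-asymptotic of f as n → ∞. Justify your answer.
f(n) ∈ Θ(n^3 · (log n)^2)

Compare the terms by growth order. For large n, n^a · (log n)^b dominates n^a' · (log n)^b' iff a > a', or (a = a' and b > b'). Ranking the 5 terms shows the dominant one is 2 · n^3 · (log n)^2. Hence f(n) ∈ Θ(n^3 · (log n)^2).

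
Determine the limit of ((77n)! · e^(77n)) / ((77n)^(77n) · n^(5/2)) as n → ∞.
lim = 0

Stirling: (77n)! ~ sqrt(2π·77n) · (77n/e)^(77n). Hence
  (77n)! · e^(77n) / (77n)^(77n) ~ sqrt(2π·77n).
Dividing by n^(5/2): sqrt(2π·77n) / n^(5/2) = sqrt(2π·77) · n^((1−5)/2), so the expression behaves like sqrt(2π·77) · n^((1−5)/2) → 0.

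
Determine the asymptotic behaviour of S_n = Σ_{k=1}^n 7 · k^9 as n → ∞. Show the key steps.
S_n ~ 7 · n^10 / 10

By integral comparison (Euler-Maclaurin), Σ_{k=1}^n 7 · k^9 = 7 · ∫_0^n x^9 dx + O(n^9) = 7 · n^10/10 + O(n^9). (Equivalently, Faulhaber's formula gives the same leading term.)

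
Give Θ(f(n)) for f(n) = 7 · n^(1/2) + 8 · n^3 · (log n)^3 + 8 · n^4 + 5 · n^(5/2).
f(n) ∈ Θ(n^4)

Compare the terms by growth order. For large n, n^a · (log n)^b dominates n^a' · (log n)^b' iff a > a', or (a = a' and b > b'). Ranking the 4 terms shows the dominant one is 8 · n^4. Hence f(n) ∈ Θ(n^4).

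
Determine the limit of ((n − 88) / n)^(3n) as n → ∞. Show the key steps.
lim = e^(−264)

Rewrite as (1 − 88/n)^(3n). By the standard limit (1 + x/n)^n → e^x, we have (1 − 88/n)^n → e^(−88), and raising to the 3rd power gives e^(−264).
More precisely, ln[(1 − 88/n)^(3n)] = 3n · ln(1 − 88/n) = 3n · (-88/n + O(1/n^2)) = -264 + O(1/n) → -264.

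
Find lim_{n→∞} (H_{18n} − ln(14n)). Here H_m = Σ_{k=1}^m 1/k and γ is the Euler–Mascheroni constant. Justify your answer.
lim = ln(9/7) + γ

By Euler-Maclaurin, H_m = ln m + γ + O(1/m). So
  H_{18n} − ln(14n) = ln(18n) + γ − ln(14n) + O(1/n)
                       = ln(18/14) + γ + O(1/n).
Hence the limit is ln(18/14) + γ (= ln(9/7)).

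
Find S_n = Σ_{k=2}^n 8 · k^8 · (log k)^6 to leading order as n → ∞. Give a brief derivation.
S_n ~ 8 · n^9 · (log n)^6 / 9

By integral comparison, S_n = ∫_1^n 8 · x^8 · (log x)^6 dx + O(n^8 · (log n)^6). For the integral, the leading term of ∫_1^n x^8 (log x)^6 dx is n^9/9 · (log n)^6 (by repeated integration by parts; each step lowers the log-exponent and produces a relatively O(1/log n) correction). Hence S_n ~ 8 · n^9 · (log n)^6 / 9.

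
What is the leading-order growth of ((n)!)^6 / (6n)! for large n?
((n)!)^6/(6n)! ~ ((2π·n)^(5/2) / sqrt(6)) · 6^(−6·n)  →  0

Write N = n. Stirling: N! ~ sqrt(2π N)(N/e)^N and (6N)! ~ sqrt(2π·6N)·(6N/e)^(6N).
  (N!)^6/(6N)! ~ (2π N)^(6/2) (N/e)^(6N) / [sqrt(2π·6N) (6N/e)^(6N)]
     = (2π N)^(6/2) / sqrt(2π·6N) · (N/(6N))^(6N)
     = (2π N)^((6−1)/2) / sqrt(6) · 6^(−6N).
Since 6^6 > 1, the factor 6^(−6N) decays exponentially, so the ratio → 0. Substituting N = n gives the stated form.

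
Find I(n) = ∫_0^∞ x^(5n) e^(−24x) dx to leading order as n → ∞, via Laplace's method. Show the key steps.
I(n) ~ (sqrt(2π·5n) / 24) · (5n/(24e))^(5n)

Write the integrand as exp(5n ln x − 24x) and set f(x) = 5n ln x − 24x. Then f'(x) = 5n/x − 24 = 0 at x* = 5n/24, and f''(x*) = −5n/x*^2 = −24^2/(5n). Laplace's method (interior maximum) gives
  I(n) ~ e^(f(x*)) · sqrt(2π / |f''(x*)|)
        = exp(5n ln(5n/24) − 5n) · sqrt(2π · 5n / 24^2)
        = (5n/24)^(5n) e^(−5n) · sqrt(2π·5n) / 24
        = (sqrt(2π·5n) / 24) · (5n/(24e))^(5n).
This matches Γ(5n+1)/24^(5n+1) with Stirling applied to Γ.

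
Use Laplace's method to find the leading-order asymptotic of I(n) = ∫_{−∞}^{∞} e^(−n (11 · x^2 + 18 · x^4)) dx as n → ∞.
I(n) ~ sqrt(π/(11n))

φ(x) = 11 · x^2 + 18 · x^4 has its unique global minimum at x* = 0 (since φ'(x) = 22x + 72x^3 = 0 only at x = 0 for real x with both coefficients positive, and φ → ∞ as |x| → ∞). At x* = 0, φ(0) = 0 and φ''(0) = 22. Laplace's method then gives
  I(n) ~ sqrt(2π / (n · φ''(0))) · e^(−n φ(0)) = sqrt(2π / (22n)) = sqrt(π/(11n)).
The 18 · x^4 term contributes only at subleading order (an O(1/n) relative correction).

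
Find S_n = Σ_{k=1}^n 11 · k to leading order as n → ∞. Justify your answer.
S_n ~ 11 · n^2 / 2

By integral comparison (Euler-Maclaurin), Σ_{k=1}^n 11 · k = 11 · ∫_0^n x^1 dx + O(n) = 11 · n^2/2 + O(n). (Equivalently, Faulhaber's formula gives the same leading term.)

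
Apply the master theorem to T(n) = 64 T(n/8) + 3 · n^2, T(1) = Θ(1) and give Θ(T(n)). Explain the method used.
T(n) = Θ(n^2 log n)

log_8 64 = 2, and f(n) = 3 · n^2 = Θ(n^(log_8 64)). This is Case 2 of the master theorem: T(n) = Θ(f(n) · log n) = Θ(n^2 log n).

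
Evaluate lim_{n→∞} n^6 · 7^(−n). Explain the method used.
lim = 0

Exponentials with base > 1 dominate every fixed polynomial: for any fixed c, n^c / 7^n → 0 as n → ∞ (e.g. by the ratio test, or by writing 7^n = e^(n ln 7) and noting e^(n ln 7) / n^c → ∞). Hence n^6 · 7^(−n) = n^6 / 7^n → 0.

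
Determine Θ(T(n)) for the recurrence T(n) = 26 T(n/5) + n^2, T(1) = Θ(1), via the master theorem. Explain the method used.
T(n) = Θ(n^(log_5 26))

Master theorem: compare f(n) = n^2 to n^(log_5 26) where log_5 26 ≈ 2.024. Since 2 < log_5 26, we have f(n) = O(n^(log_5 26 − ε)) for some ε > 0 — Case 1. Hence T(n) = Θ(n^(log_5 26)).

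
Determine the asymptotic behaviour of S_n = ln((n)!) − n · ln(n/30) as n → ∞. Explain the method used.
S_n ~ n · (ln 30 − 1) + O(ln n)

Stirling: ln((n)!) = n ln(n) − n + O(ln n).
  S_n = n ln(n) − n − n ln(n/30) + O(ln n)
      = n ln(n) − n ln n + n ln 30 − n + O(ln n)
      = n ln 30 − n + O(ln n)
      = n (ln 30 − 1) + O(ln n).
Numerically ln(30) − 1 ≈ 2.4012.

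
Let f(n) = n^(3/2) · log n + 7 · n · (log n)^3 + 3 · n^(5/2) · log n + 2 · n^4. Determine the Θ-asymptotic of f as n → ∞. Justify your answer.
f(n) ∈ Θ(n^4)

Compare the terms by growth order. For large n, n^a · (log n)^b dominates n^a' · (log n)^b' iff a > a', or (a = a' and b > b'). Ranking the 4 terms shows the dominant one is 2 · n^4. Hence f(n) ∈ Θ(n^4).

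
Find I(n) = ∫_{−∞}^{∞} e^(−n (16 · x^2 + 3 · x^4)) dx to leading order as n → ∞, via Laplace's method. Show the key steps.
I(n) ~ sqrt(π/(16n))

φ(x) = 16 · x^2 + 3 · x^4 has its unique global minimum at x* = 0 (since φ'(x) = 32x + 12x^3 = 0 only at x = 0 for real x with both coefficients positive, and φ → ∞ as |x| → ∞). At x* = 0, φ(0) = 0 and φ''(0) = 32. Laplace's method then gives
  I(n) ~ sqrt(2π / (n · φ''(0))) · e^(−n φ(0)) = sqrt(2π / (32n)) = sqrt(π/(16n)).
The 3 · x^4 term contributes only at subleading order (an O(1/n) relative correction).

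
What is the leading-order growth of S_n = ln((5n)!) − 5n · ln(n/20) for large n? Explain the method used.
S_n ~ 5n · (ln 100 − 1) + O(ln n)

Stirling: ln((5n)!) = 5n ln(5n) − 5n + O(ln n).
  S_n = 5n ln(5n) − 5n − 5n ln(n/20) + O(ln n)
      = 5n ln(5n) − 5n ln n + 5n ln 20 − 5n + O(ln n)
      = 5n ln 5 + 5n ln 20 − 5n + O(ln n)
      = 5n (ln 100 − 1) + O(ln n).
Numerically ln(100) − 1 ≈ 3.6052.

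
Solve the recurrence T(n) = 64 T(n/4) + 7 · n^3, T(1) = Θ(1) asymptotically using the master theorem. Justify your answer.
T(n) = Θ(n^3 log n)

log_4 64 = 3, and f(n) = 7 · n^3 = Θ(n^(log_4 64)). This is Case 2 of the master theorem: T(n) = Θ(f(n) · log n) = Θ(n^3 log n).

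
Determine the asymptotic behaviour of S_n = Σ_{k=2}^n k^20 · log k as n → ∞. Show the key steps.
S_n ~ n^21 log n / 21 − n^21 / 441

By integral comparison, S_n = ∫_1^n x^20 · log x dx + O(n^20 · log n). For the integral, ∫ x^20 log x dx = n^21 log n / 21 − n^21/441 (integration by parts). Hence S_n ~ n^21 log n / 21 − n^21 / 441.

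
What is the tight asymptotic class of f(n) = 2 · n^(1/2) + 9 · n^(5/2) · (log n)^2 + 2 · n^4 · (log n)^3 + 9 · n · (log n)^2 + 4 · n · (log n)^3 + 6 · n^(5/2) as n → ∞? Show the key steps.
f(n) ∈ Θ(n^4 · (log n)^3)

Compare the terms by growth order. For large n, n^a · (log n)^b dominates n^a' · (log n)^b' iff a > a', or (a = a' and b > b'). Ranking the 6 terms shows the dominant one is 2 · n^4 · (log n)^3. Hence f(n) ∈ Θ(n^4 · (log n)^3).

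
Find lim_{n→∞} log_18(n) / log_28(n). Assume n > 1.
lim = ln(28) / ln(18) = log_18(28)

Change of base: log_18(n) = ln n / ln 18 and log_28(n) = ln n / ln 28. The ratio is (ln n / ln 18) · (ln 28 / ln n) = ln 28 / ln 18, a constant independent of n. So the limit is ln 28 / ln 18 = log_18(28).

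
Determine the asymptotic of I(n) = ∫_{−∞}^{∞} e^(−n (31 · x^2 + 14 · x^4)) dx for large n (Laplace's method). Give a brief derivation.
I(n) ~ sqrt(π/(31n))

φ(x) = 31 · x^2 + 14 · x^4 has its unique global minimum at x* = 0 (since φ'(x) = 62x + 56x^3 = 0 only at x = 0 for real x with both coefficients positive, and φ → ∞ as |x| → ∞). At x* = 0, φ(0) = 0 and φ''(0) = 62. Laplace's method then gives
  I(n) ~ sqrt(2π / (n · φ''(0))) · e^(−n φ(0)) = sqrt(2π / (62n)) = sqrt(π/(31n)).
The 14 · x^4 term contributes only at subleading order (an O(1/n) relative correction).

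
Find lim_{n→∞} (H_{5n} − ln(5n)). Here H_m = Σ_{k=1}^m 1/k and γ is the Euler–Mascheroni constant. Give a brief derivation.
lim = γ

By Euler-Maclaurin, H_m = ln m + γ + O(1/m). So
  H_{5n} − ln(5n) = ln(5n) + γ − ln(5n) + O(1/n)
                       = ln(5/5) + γ + O(1/n).
Hence the limit is γ (since ln 1 = 0).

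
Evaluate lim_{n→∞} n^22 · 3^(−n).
lim = 0

Exponentials with base > 1 dominate every fixed polynomial: for any fixed c, n^c / 3^n → 0 as n → ∞ (e.g. by the ratio test, or by writing 3^n = e^(n ln 3) and noting e^(n ln 3) / n^c → ∞). Hence n^22 · 3^(−n) = n^22 / 3^n → 0.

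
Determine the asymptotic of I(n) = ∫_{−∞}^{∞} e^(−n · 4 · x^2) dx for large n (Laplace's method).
I(n) = sqrt(π/(4n))

Here φ(x) = 4 · x^2 has its unique minimum at x* = 0 with φ(x*) = 0 and φ''(x*) = 8. Laplace's method gives
  I(n) ~ e^(−n φ(x*)) · sqrt(2π / (n · φ''(x*))) = sqrt(2π / (8n)) = sqrt(π/(4n)).
This is exact: substituting u = (x − 0)·sqrt(4n) gives I(n) = (1/sqrt(4n)) ∫_{−∞}^{∞} e^(−u^2) du = sqrt(π/(4n)).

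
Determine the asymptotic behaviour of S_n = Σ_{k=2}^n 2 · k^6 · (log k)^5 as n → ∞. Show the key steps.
S_n ~ 2 · n^7 · (log n)^5 / 7

By integral comparison, S_n = ∫_1^n 2 · x^6 · (log x)^5 dx + O(n^6 · (log n)^5). For the integral, the leading term of ∫_1^n x^6 (log x)^5 dx is n^7/7 · (log n)^5 (by repeated integration by parts; each step lowers the log-exponent and produces a relatively O(1/log n) correction). Hence S_n ~ 2 · n^7 · (log n)^5 / 7.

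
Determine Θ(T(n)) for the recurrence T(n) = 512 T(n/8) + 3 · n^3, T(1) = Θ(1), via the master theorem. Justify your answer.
T(n) = Θ(n^3 log n)

log_8 512 = 3, and f(n) = 3 · n^3 = Θ(n^(log_8 512)). This is Case 2 of the master theorem: T(n) = Θ(f(n) · log n) = Θ(n^3 log n).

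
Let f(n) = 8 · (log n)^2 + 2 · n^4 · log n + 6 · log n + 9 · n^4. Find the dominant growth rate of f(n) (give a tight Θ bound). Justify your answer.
f(n) ∈ Θ(n^4 · log n)

Compare the terms by growth order. For large n, n^a · (log n)^b dominates n^a' · (log n)^b' iff a > a', or (a = a' and b > b'). Ranking the 4 terms shows the dominant one is 2 · n^4 · log n. Hence f(n) ∈ Θ(n^4 · log n).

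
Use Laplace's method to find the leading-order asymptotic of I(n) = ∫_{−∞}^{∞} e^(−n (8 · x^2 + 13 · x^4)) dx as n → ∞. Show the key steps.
I(n) ~ sqrt(π/(8n))

φ(x) = 8 · x^2 + 13 · x^4 has its unique global minimum at x* = 0 (since φ'(x) = 16x + 52x^3 = 0 only at x = 0 for real x with both coefficients positive, and φ → ∞ as |x| → ∞). At x* = 0, φ(0) = 0 and φ''(0) = 16. Laplace's method then gives
  I(n) ~ sqrt(2π / (n · φ''(0))) · e^(−n φ(0)) = sqrt(2π / (16n)) = sqrt(π/(8n)).
The 13 · x^4 term contributes only at subleading order (an O(1/n) relative correction).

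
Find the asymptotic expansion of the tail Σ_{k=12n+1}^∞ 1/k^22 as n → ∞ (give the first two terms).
Σ_{k>12n} 1/k^22 = 1/(21 · (12n)^21) − 1/(2 · (12n)^22) + O(1/(12n)^23)

Compare to the integral: ∫_{12n}^∞ x^(−22) dx = [−x^(−21)/21]_{12n}^∞ = 1/((22−1)·(12n)^21). The Euler-Maclaurin correction adds −f(12n)/2 = −1/(2·(12n)^22). Euler-Maclaurin then gives
  Σ_{k>12n} 1/k^22 = ∫_{12n}^∞ dx/x^22 − 1/(2·(12n)^22) + O(1/(12n)^23).
(Equivalently this is ζ(22) − Σ_{k≤12n} 1/k^22.)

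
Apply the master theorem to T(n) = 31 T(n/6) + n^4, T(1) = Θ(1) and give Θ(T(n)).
T(n) = Θ(n^4)

log_6 31 ≈ 1.917. f(n) = n^4 dominates n^(log_6 31) since 4 > 1.917, and the regularity condition a·f(n/b) = 31·(n/6)^4 = (31/1296)·n^4 ≤ c·f(n) holds with c = 31/1296 ≈ 0.0239 < 1. So this is Case 3: T(n) = Θ(f(n)) = Θ(n^4).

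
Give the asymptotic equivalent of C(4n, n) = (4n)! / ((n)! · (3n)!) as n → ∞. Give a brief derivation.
C(4n, n) ~ (256/27)^(n) · sqrt(2/(3π·n))

Write N = n. Apply Stirling to each factorial:
  (4N)! ~ sqrt(2π·4N) · (4N/e)^(4N),
  N! ~ sqrt(2π N) · (N/e)^N,
  (3N)! ~ sqrt(2π·3N) · (3N/e)^(3N).
The exponential factors combine to (4N)^(4N) / (N^N · (3N)^(3N)) = 4^(4N)/3^(3N) = (4^4/3^3)^N = (256/27)^N.
The square-root prefactors combine to sqrt(2π·4N) / (sqrt(2π N)·sqrt(2π·3N)) = sqrt(4 / (2π·3·N)) = sqrt(2/(3π·n)).
Substituting N = n: C(4n, n) ~ (256/27)^(n) · sqrt(2/(3π·n)).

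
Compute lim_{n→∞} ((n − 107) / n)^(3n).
lim = e^(−321)

Rewrite as (1 − 107/n)^(3n). By the standard limit (1 + x/n)^n → e^x, we have (1 − 107/n)^n → e^(−107), and raising to the 3rd power gives e^(−321).
More precisely, ln[(1 − 107/n)^(3n)] = 3n · ln(1 − 107/n) = 3n · (-107/n + O(1/n^2)) = -321 + O(1/n) → -321.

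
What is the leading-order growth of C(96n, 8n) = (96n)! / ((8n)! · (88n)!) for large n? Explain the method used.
C(96n, 8n) ~ (8916100448256/285311670611)^(8n) · sqrt(6/(11π·8n))

Write N = 8n. Apply Stirling to each factorial:
  (12N)! ~ sqrt(2π·12N) · (12N/e)^(12N),
  N! ~ sqrt(2π N) · (N/e)^N,
  (11N)! ~ sqrt(2π·11N) · (11N/e)^(11N).
The exponential factors combine to (12N)^(12N) / (N^N · (11N)^(11N)) = 12^(12N)/11^(11N) = (12^12/11^11)^N = (8916100448256/285311670611)^N.
The square-root prefactors combine to sqrt(2π·12N) / (sqrt(2π N)·sqrt(2π·11N)) = sqrt(12 / (2π·11·N)) = sqrt(6/(11π·8n)).
Substituting N = 8n: C(96n, 8n) ~ (8916100448256/285311670611)^(8n) · sqrt(6/(11π·8n)).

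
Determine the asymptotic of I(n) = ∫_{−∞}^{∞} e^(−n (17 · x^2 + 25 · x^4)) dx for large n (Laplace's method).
I(n) ~ sqrt(π/(17n))

φ(x) = 17 · x^2 + 25 · x^4 has its unique global minimum at x* = 0 (since φ'(x) = 34x + 100x^3 = 0 only at x = 0 for real x with both coefficients positive, and φ → ∞ as |x| → ∞). At x* = 0, φ(0) = 0 and φ''(0) = 34. Laplace's method then gives
  I(n) ~ sqrt(2π / (n · φ''(0))) · e^(−n φ(0)) = sqrt(2π / (34n)) = sqrt(π/(17n)).
The 25 · x^4 term contributes only at subleading order (an O(1/n) relative correction).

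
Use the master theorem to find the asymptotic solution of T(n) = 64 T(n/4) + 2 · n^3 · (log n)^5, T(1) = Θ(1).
T(n) = Θ(n^3 · (log n)^6)

Here log_4 64 = 3 and f(n) = 2 · n^3 · (log n)^5 = Θ(n^(log_4 64) · (log n)^5). This is the extended Case 2 of the master theorem (f matches the critical exponent up to log factors), giving T(n) = Θ(n^(log_4 64) · (log n)^(5+1)) = Θ(n^3 · (log n)^6).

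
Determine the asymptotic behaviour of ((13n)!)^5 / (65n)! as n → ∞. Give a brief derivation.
((13n)!)^5/(65n)! ~ ((2π·13n)^(4/2) / sqrt(5)) · 5^(−5·13n)  →  0

Write N = 13n. Stirling: N! ~ sqrt(2π N)(N/e)^N and (5N)! ~ sqrt(2π·5N)·(5N/e)^(5N).
  (N!)^5/(5N)! ~ (2π N)^(5/2) (N/e)^(5N) / [sqrt(2π·5N) (5N/e)^(5N)]
     = (2π N)^(5/2) / sqrt(2π·5N) · (N/(5N))^(5N)
     = (2π N)^((5−1)/2) / sqrt(5) · 5^(−5N).
Since 5^5 > 1, the factor 5^(−5N) decays exponentially, so the ratio → 0. Substituting N = 13n gives the stated form.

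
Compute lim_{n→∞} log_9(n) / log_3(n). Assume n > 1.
lim = ln(3) / ln(9) = log_9(3)

Change of base: log_9(n) = ln n / ln 9 and log_3(n) = ln n / ln 3. The ratio is (ln n / ln 9) · (ln 3 / ln n) = ln 3 / ln 9, a constant independent of n. So the limit is ln 3 / ln 9 = log_9(3).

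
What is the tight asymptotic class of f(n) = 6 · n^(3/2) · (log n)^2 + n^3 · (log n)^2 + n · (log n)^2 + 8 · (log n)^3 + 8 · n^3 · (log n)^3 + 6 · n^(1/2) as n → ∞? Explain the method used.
f(n) ∈ Θ(n^3 · (log n)^3)

Compare the terms by growth order. For large n, n^a · (log n)^b dominates n^a' · (log n)^b' iff a > a', or (a = a' and b > b'). Ranking the 6 terms shows the dominant one is 8 · n^3 · (log n)^3. Hence f(n) ∈ Θ(n^3 · (log n)^3).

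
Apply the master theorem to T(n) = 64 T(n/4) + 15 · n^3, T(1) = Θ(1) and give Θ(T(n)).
T(n) = Θ(n^3 log n)

log_4 64 = 3, and f(n) = 15 · n^3 = Θ(n^(log_4 64)). This is Case 2 of the master theorem: T(n) = Θ(f(n) · log n) = Θ(n^3 log n).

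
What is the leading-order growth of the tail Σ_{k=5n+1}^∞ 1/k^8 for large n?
Σ_{k>5n} 1/k^8 ~ 1/(7 · (5n)^7)

Compare to the integral: ∫_{5n}^∞ x^(−8) dx = [−x^(−7)/7]_{5n}^∞ = 1/((8−1)·(5n)^7). Euler-Maclaurin then gives
  Σ_{k>5n} 1/k^8 = ∫_{5n}^∞ dx/x^8 − 1/(2·(5n)^8) + O(1/(5n)^9).
(Equivalently this is ζ(8) − Σ_{k≤5n} 1/k^8.)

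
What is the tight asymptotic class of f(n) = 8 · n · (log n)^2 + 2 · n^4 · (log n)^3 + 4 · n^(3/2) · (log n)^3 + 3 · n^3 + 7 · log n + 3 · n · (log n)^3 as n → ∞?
f(n) ∈ Θ(n^4 · (log n)^3)

Compare the terms by growth order. For large n, n^a · (log n)^b dominates n^a' · (log n)^b' iff a > a', or (a = a' and b > b'). Ranking the 6 terms shows the dominant one is 2 · n^4 · (log n)^3. Hence f(n) ∈ Θ(n^4 · (log n)^3).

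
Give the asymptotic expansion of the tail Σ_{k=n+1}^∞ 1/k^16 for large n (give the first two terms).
Σ_{k>n} 1/k^16 = 1/(15 · n^15) − 1/(2 · n^16) + O(1/n^17)

Compare to the integral: ∫_{n}^∞ x^(−16) dx = [−x^(−15)/15]_{n}^∞ = 1/((16−1)·n^15). The Euler-Maclaurin correction adds −f(n)/2 = −1/(2·n^16). Euler-Maclaurin then gives
  Σ_{k>n} 1/k^16 = ∫_{n}^∞ dx/x^16 − 1/(2·n^16) + O(1/n^17).
(Equivalently this is ζ(16) − Σ_{k≤n} 1/k^16.)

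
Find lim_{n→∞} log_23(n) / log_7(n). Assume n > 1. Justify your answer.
lim = ln(7) / ln(23) = log_23(7)

Change of base: log_23(n) = ln n / ln 23 and log_7(n) = ln n / ln 7. The ratio is (ln n / ln 23) · (ln 7 / ln n) = ln 7 / ln 23, a constant independent of n. So the limit is ln 7 / ln 23 = log_23(7).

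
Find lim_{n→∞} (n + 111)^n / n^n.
lim = e^111

Rewrite as (1 + 111/n)^(n). By the standard limit (1 + x/n)^n → e^x, we have (1 + 111/n)^n → e^111, and raising to the 1st power gives e^111.
More precisely, ln[(1 + 111/n)^(n)] = n · ln(1 + 111/n) = n · (111/n + O(1/n^2)) = 111 + O(1/n) → 111.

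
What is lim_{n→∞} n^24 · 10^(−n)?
lim = 0

Exponentials with base > 1 dominate every fixed polynomial: for any fixed c, n^c / 10^n → 0 as n → ∞ (e.g. by the ratio test, or by writing 10^n = e^(n ln 10) and noting e^(n ln 10) / n^c → ∞). Hence n^24 · 10^(−n) = n^24 / 10^n → 0.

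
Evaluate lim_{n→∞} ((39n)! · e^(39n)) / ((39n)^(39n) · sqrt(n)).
lim = sqrt(2π·39)

Stirling: (39n)! ~ sqrt(2π·39n) · (39n/e)^(39n). Hence
  (39n)! · e^(39n) / (39n)^(39n) ~ sqrt(2π·39n).
Dividing by sqrt(n): sqrt(2π·39n) / sqrt(n) = sqrt(2π·39) · n^((1−1)/2), so the limit is sqrt(2π·39).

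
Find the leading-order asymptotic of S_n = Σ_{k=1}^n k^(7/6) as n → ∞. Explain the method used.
S_n ~ (6/13) · n^(13/6)

Integral comparison: Σ_{k=1}^n k^(7/6) = ∫_0^n x^(7/6) dx + O(n^(7/6)). The integral is n^(1 + 7/6) / (1 + 7/6) = n^((7+6)/6) / ((7+6)/6) = (6/13) · n^(13/6).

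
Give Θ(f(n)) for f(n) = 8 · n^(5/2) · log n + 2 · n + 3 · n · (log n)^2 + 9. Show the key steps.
f(n) ∈ Θ(n^(5/2) · log n)

Compare the terms by growth order. For large n, n^a · (log n)^b dominates n^a' · (log n)^b' iff a > a', or (a = a' and b > b'). Ranking the 4 terms shows the dominant one is 8 · n^(5/2) · log n. Hence f(n) ∈ Θ(n^(5/2) · log n).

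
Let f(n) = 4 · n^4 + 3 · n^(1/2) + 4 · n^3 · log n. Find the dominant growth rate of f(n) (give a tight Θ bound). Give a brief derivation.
f(n) ∈ Θ(n^4)

Compare the terms by growth order. For large n, n^a · (log n)^b dominates n^a' · (log n)^b' iff a > a', or (a = a' and b > b'). Ranking the 3 terms shows the dominant one is 4 · n^4. Hence f(n) ∈ Θ(n^4).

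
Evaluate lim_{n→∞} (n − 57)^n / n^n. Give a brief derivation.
lim = e^(−57)

Rewrite as (1 − 57/n)^(n). By the standard limit (1 + x/n)^n → e^x, we have (1 − 57/n)^n → e^(−57), and raising to the 1st power gives e^(−57).
More precisely, ln[(1 − 57/n)^(n)] = n · ln(1 − 57/n) = n · (-57/n + O(1/n^2)) = -57 + O(1/n) → -57.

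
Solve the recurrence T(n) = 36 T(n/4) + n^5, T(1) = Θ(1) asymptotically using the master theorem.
T(n) = Θ(n^5)

log_4 36 ≈ 2.585. f(n) = n^5 dominates n^(log_4 36) since 5 > 2.585, and the regularity condition a·f(n/b) = 36·(n/4)^5 = (36/1024)·n^5 ≤ c·f(n) holds with c = 36/1024 ≈ 0.0352 < 1. So this is Case 3: T(n) = Θ(f(n)) = Θ(n^5).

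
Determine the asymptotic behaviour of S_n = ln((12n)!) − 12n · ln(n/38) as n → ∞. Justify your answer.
S_n ~ 12n · (ln 456 − 1) + O(ln n)

Stirling: ln((12n)!) = 12n ln(12n) − 12n + O(ln n).
  S_n = 12n ln(12n) − 12n − 12n ln(n/38) + O(ln n)
      = 12n ln(12n) − 12n ln n + 12n ln 38 − 12n + O(ln n)
      = 12n ln 12 + 12n ln 38 − 12n + O(ln n)
      = 12n (ln 456 − 1) + O(ln n).
Numerically ln(456) − 1 ≈ 5.1225.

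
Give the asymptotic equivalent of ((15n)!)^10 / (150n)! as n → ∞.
((15n)!)^10/(150n)! ~ ((2π·15n)^(9/2) / sqrt(10)) · 10^(−10·15n)  →  0

Write N = 15n. Stirling: N! ~ sqrt(2π N)(N/e)^N and (10N)! ~ sqrt(2π·10N)·(10N/e)^(10N).
  (N!)^10/(10N)! ~ (2π N)^(10/2) (N/e)^(10N) / [sqrt(2π·10N) (10N/e)^(10N)]
     = (2π N)^(10/2) / sqrt(2π·10N) · (N/(10N))^(10N)
     = (2π N)^((10−1)/2) / sqrt(10) · 10^(−10N).
Since 10^10 > 1, the factor 10^(−10N) decays exponentially, so the ratio → 0. Substituting N = 15n gives the stated form.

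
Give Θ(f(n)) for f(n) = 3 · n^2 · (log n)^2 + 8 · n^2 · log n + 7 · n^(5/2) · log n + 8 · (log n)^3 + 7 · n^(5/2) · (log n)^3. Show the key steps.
f(n) ∈ Θ(n^(5/2) · (log n)^3)

Compare the terms by growth order. For large n, n^a · (log n)^b dominates n^a' · (log n)^b' iff a > a', or (a = a' and b > b'). Ranking the 5 terms shows the dominant one is 7 · n^(5/2) · (log n)^3. Hence f(n) ∈ Θ(n^(5/2) · (log n)^3).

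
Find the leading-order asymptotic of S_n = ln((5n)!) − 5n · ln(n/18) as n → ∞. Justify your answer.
S_n ~ 5n · (ln 90 − 1) + O(ln n)

Stirling: ln((5n)!) = 5n ln(5n) − 5n + O(ln n).
  S_n = 5n ln(5n) − 5n − 5n ln(n/18) + O(ln n)
      = 5n ln(5n) − 5n ln n + 5n ln 18 − 5n + O(ln n)
      = 5n ln 5 + 5n ln 18 − 5n + O(ln n)
      = 5n (ln 90 − 1) + O(ln n).
Numerically ln(90) − 1 ≈ 3.4998.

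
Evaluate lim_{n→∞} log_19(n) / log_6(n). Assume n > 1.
lim = ln(6) / ln(19) = log_19(6)

Change of base: log_19(n) = ln n / ln 19 and log_6(n) = ln n / ln 6. The ratio is (ln n / ln 19) · (ln 6 / ln n) = ln 6 / ln 19, a constant independent of n. So the limit is ln 6 / ln 19 = log_19(6).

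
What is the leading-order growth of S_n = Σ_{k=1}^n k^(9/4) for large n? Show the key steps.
S_n ~ (4/13) · n^(13/4)

Integral comparison: Σ_{k=1}^n k^(9/4) = ∫_0^n x^(9/4) dx + O(n^(9/4)). The integral is n^(1 + 9/4) / (1 + 9/4) = n^((9+4)/4) / ((9+4)/4) = (4/13) · n^(13/4).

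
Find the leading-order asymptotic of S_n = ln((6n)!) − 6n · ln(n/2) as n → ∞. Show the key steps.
S_n ~ 6n · (ln 12 − 1) + O(ln n)

Stirling: ln((6n)!) = 6n ln(6n) − 6n + O(ln n).
  S_n = 6n ln(6n) − 6n − 6n ln(n/2) + O(ln n)
      = 6n ln(6n) − 6n ln n + 6n ln 2 − 6n + O(ln n)
      = 6n ln 6 + 6n ln 2 − 6n + O(ln n)
      = 6n (ln 12 − 1) + O(ln n).
Numerically ln(12) − 1 ≈ 1.4849.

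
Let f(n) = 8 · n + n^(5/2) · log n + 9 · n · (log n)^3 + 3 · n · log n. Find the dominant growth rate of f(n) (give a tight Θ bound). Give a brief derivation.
f(n) ∈ Θ(n^(5/2) · log n)

Compare the terms by growth order. For large n, n^a · (log n)^b dominates n^a' · (log n)^b' iff a > a', or (a = a' and b > b'). Ranking the 4 terms shows the dominant one is n^(5/2) · log n. Hence f(n) ∈ Θ(n^(5/2) · log n).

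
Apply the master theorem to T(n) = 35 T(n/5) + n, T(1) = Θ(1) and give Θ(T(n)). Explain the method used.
T(n) = Θ(n^(log_5 35))

Master theorem: compare f(n) = n to n^(log_5 35) where log_5 35 ≈ 2.209. Since 1 < log_5 35, we have f(n) = O(n^(log_5 35 − ε)) for some ε > 0 — Case 1. Hence T(n) = Θ(n^(log_5 35)).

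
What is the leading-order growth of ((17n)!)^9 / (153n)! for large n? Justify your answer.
((17n)!)^9/(153n)! ~ ((2π·17n)^(8/2) / 3) · 9^(−9·17n)  →  0

Write N = 17n. Stirling: N! ~ sqrt(2π N)(N/e)^N and (9N)! ~ sqrt(2π·9N)·(9N/e)^(9N).
  (N!)^9/(9N)! ~ (2π N)^(9/2) (N/e)^(9N) / [sqrt(2π·9N) (9N/e)^(9N)]
     = (2π N)^(9/2) / sqrt(2π·9N) · (N/(9N))^(9N)
     = (2π N)^((9−1)/2) / 3 · 9^(−9N).
Since 9^9 > 1, the factor 9^(−9N) decays exponentially, so the ratio → 0. Substituting N = 17n gives the stated form.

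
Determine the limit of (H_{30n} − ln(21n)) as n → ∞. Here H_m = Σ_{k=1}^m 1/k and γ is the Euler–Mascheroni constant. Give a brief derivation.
lim = ln(10/7) + γ

By Euler-Maclaurin, H_m = ln m + γ + O(1/m). So
  H_{30n} − ln(21n) = ln(30n) + γ − ln(21n) + O(1/n)
                       = ln(30/21) + γ + O(1/n).
Hence the limit is ln(30/21) + γ (= ln(10/7)).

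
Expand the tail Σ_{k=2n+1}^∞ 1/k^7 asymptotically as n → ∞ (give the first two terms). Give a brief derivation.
Σ_{k>2n} 1/k^7 = 1/(6 · (2n)^6) − 1/(2 · (2n)^7) + O(1/(2n)^8)

Compare to the integral: ∫_{2n}^∞ x^(−7) dx = [−x^(−6)/6]_{2n}^∞ = 1/((7−1)·(2n)^6). The Euler-Maclaurin correction adds −f(2n)/2 = −1/(2·(2n)^7). Euler-Maclaurin then gives
  Σ_{k>2n} 1/k^7 = ∫_{2n}^∞ dx/x^7 − 1/(2·(2n)^7) + O(1/(2n)^8).
(Equivalently this is ζ(7) − Σ_{k≤2n} 1/k^7.)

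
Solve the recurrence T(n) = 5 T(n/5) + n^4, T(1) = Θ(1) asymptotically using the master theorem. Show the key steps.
T(n) = Θ(n^4)

log_5 5 ≈ 1.000. f(n) = n^4 dominates n^(log_5 5) since 4 > 1.000, and the regularity condition a·f(n/b) = 5·(n/5)^4 = (5/625)·n^4 ≤ c·f(n) holds with c = 5/625 ≈ 0.008 < 1. So this is Case 3: T(n) = Θ(f(n)) = Θ(n^4).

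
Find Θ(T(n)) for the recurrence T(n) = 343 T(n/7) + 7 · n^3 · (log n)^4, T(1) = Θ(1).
T(n) = Θ(n^3 · (log n)^5)

Here log_7 343 = 3 and f(n) = 7 · n^3 · (log n)^4 = Θ(n^(log_7 343) · (log n)^4). This is the extended Case 2 of the master theorem (f matches the critical exponent up to log factors), giving T(n) = Θ(n^(log_7 343) · (log n)^(4+1)) = Θ(n^3 · (log n)^5).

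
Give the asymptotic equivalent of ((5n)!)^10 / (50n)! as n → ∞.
((5n)!)^10/(50n)! ~ ((2π·5n)^(9/2) / sqrt(10)) · 10^(−10·5n)  →  0

Write N = 5n. Stirling: N! ~ sqrt(2π N)(N/e)^N and (10N)! ~ sqrt(2π·10N)·(10N/e)^(10N).
  (N!)^10/(10N)! ~ (2π N)^(10/2) (N/e)^(10N) / [sqrt(2π·10N) (10N/e)^(10N)]
     = (2π N)^(10/2) / sqrt(2π·10N) · (N/(10N))^(10N)
     = (2π N)^((10−1)/2) / sqrt(10) · 10^(−10N).
Since 10^10 > 1, the factor 10^(−10N) decays exponentially, so the ratio → 0. Substituting N = 5n gives the stated form.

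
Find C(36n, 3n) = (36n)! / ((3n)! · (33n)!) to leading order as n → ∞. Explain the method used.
C(36n, 3n) ~ (8916100448256/285311670611)^(3n) · sqrt(6/(11π·3n))

Write N = 3n. Apply Stirling to each factorial:
  (12N)! ~ sqrt(2π·12N) · (12N/e)^(12N),
  N! ~ sqrt(2π N) · (N/e)^N,
  (11N)! ~ sqrt(2π·11N) · (11N/e)^(11N).
The exponential factors combine to (12N)^(12N) / (N^N · (11N)^(11N)) = 12^(12N)/11^(11N) = (12^12/11^11)^N = (8916100448256/285311670611)^N.
The square-root prefactors combine to sqrt(2π·12N) / (sqrt(2π N)·sqrt(2π·11N)) = sqrt(12 / (2π·11·N)) = sqrt(6/(11π·3n)).
Substituting N = 3n: C(36n, 3n) ~ (8916100448256/285311670611)^(3n) · sqrt(6/(11π·3n)).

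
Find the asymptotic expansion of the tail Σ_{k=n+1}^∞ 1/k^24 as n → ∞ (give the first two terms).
Σ_{k>n} 1/k^24 = 1/(23 · n^23) − 1/(2 · n^24) + O(1/n^25)

Compare to the integral: ∫_{n}^∞ x^(−24) dx = [−x^(−23)/23]_{n}^∞ = 1/((24−1)·n^23). The Euler-Maclaurin correction adds −f(n)/2 = −1/(2·n^24). Euler-Maclaurin then gives
  Σ_{k>n} 1/k^24 = ∫_{n}^∞ dx/x^24 − 1/(2·n^24) + O(1/n^25).
(Equivalently this is ζ(24) − Σ_{k≤n} 1/k^24.)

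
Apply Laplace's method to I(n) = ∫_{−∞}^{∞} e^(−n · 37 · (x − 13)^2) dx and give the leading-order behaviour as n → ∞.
I(n) = sqrt(π/(37n))

Here φ(x) = 37 · (x − 13)^2 has its unique minimum at x* = 13 with φ(x*) = 0 and φ''(x*) = 74. Laplace's method gives
  I(n) ~ e^(−n φ(x*)) · sqrt(2π / (n · φ''(x*))) = sqrt(2π / (74n)) = sqrt(π/(37n)).
This is exact: substituting u = (x − 13)·sqrt(37n) gives I(n) = (1/sqrt(37n)) ∫_{−∞}^{∞} e^(−u^2) du = sqrt(π/(37n)).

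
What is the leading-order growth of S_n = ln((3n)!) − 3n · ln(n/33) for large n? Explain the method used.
S_n ~ 3n · (ln 99 − 1) + O(ln n)

Stirling: ln((3n)!) = 3n ln(3n) − 3n + O(ln n).
  S_n = 3n ln(3n) − 3n − 3n ln(n/33) + O(ln n)
      = 3n ln(3n) − 3n ln n + 3n ln 33 − 3n + O(ln n)
      = 3n ln 3 + 3n ln 33 − 3n + O(ln n)
      = 3n (ln 99 − 1) + O(ln n).
Numerically ln(99) − 1 ≈ 3.5951.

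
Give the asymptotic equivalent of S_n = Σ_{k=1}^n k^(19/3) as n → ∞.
S_n ~ (3/22) · n^(22/3)

Integral comparison: Σ_{k=1}^n k^(19/3) = ∫_0^n x^(19/3) dx + O(n^(19/3)). The integral is n^(1 + 19/3) / (1 + 19/3) = n^((19+3)/3) / ((19+3)/3) = (3/22) · n^(22/3).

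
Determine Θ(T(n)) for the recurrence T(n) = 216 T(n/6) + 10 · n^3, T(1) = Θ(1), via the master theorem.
T(n) = Θ(n^3 log n)

log_6 216 = 3, and f(n) = 10 · n^3 = Θ(n^(log_6 216)). This is Case 2 of the master theorem: T(n) = Θ(f(n) · log n) = Θ(n^3 log n).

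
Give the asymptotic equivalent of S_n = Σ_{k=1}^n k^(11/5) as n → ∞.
S_n ~ (5/16) · n^(16/5)

Integral comparison: Σ_{k=1}^n k^(11/5) = ∫_0^n x^(11/5) dx + O(n^(11/5)). The integral is n^(1 + 11/5) / (1 + 11/5) = n^((11+5)/5) / ((11+5)/5) = (5/16) · n^(16/5).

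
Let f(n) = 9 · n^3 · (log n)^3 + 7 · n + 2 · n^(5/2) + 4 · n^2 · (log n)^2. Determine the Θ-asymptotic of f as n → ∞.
f(n) ∈ Θ(n^3 · (log n)^3)

Compare the terms by growth order. For large n, n^a · (log n)^b dominates n^a' · (log n)^b' iff a > a', or (a = a' and b > b'). Ranking the 4 terms shows the dominant one is 9 · n^3 · (log n)^3. Hence f(n) ∈ Θ(n^3 · (log n)^3).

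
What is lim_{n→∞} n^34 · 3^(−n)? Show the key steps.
lim = 0

Exponentials with base > 1 dominate every fixed polynomial: for any fixed c, n^c / 3^n → 0 as n → ∞ (e.g. by the ratio test, or by writing 3^n = e^(n ln 3) and noting e^(n ln 3) / n^c → ∞). Hence n^34 · 3^(−n) = n^34 / 3^n → 0.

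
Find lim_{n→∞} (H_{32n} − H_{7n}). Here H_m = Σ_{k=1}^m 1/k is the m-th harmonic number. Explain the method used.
lim = ln(32/7)

Euler-Maclaurin gives H_m = ln m + γ + 1/(2m) + O(1/m^2). The γ and O(1/m) terms cancel in the difference:
  H_{32n} − H_{7n} = ln(32n) − ln(7n) + O(1/n) = ln(32/7) + O(1/n).
Hence the limit is ln(32/7).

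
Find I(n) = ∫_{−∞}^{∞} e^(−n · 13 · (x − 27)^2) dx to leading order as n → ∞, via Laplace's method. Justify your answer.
I(n) = sqrt(π/(13n))

Here φ(x) = 13 · (x − 27)^2 has its unique minimum at x* = 27 with φ(x*) = 0 and φ''(x*) = 26. Laplace's method gives
  I(n) ~ e^(−n φ(x*)) · sqrt(2π / (n · φ''(x*))) = sqrt(2π / (26n)) = sqrt(π/(13n)).
This is exact: substituting u = (x − 27)·sqrt(13n) gives I(n) = (1/sqrt(13n)) ∫_{−∞}^{∞} e^(−u^2) du = sqrt(π/(13n)).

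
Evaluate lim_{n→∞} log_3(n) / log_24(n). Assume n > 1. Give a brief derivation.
lim = ln(24) / ln(3) = log_3(24)

Change of base: log_3(n) = ln n / ln 3 and log_24(n) = ln n / ln 24. The ratio is (ln n / ln 3) · (ln 24 / ln n) = ln 24 / ln 3, a constant independent of n. So the limit is ln 24 / ln 3 = log_3(24).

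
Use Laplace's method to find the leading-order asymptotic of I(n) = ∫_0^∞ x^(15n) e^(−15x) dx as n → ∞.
I(n) ~ (sqrt(2π·15n) / 15) · (15n/(15e))^(15n)

Write the integrand as exp(15n ln x − 15x) and set f(x) = 15n ln x − 15x. Then f'(x) = 15n/x − 15 = 0 at x* = 15n/15, and f''(x*) = −15n/x*^2 = −15^2/(15n). Laplace's method (interior maximum) gives
  I(n) ~ e^(f(x*)) · sqrt(2π / |f''(x*)|)
        = exp(15n ln(15n/15) − 15n) · sqrt(2π · 15n / 15^2)
        = (15n/15)^(15n) e^(−15n) · sqrt(2π·15n) / 15
        = (sqrt(2π·15n) / 15) · (15n/(15e))^(15n).
This matches Γ(15n+1)/15^(15n+1) with Stirling applied to Γ.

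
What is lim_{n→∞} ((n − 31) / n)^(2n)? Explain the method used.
lim = e^(−62)

Rewrite as (1 − 31/n)^(2n). By the standard limit (1 + x/n)^n → e^x, we have (1 − 31/n)^n → e^(−31), and raising to the 2nd power gives e^(−62).
More precisely, ln[(1 − 31/n)^(2n)] = 2n · ln(1 − 31/n) = 2n · (-31/n + O(1/n^2)) = -62 + O(1/n) → -62.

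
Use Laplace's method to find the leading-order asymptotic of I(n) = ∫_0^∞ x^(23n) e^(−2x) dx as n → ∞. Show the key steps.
I(n) ~ (sqrt(2π·23n) / 2) · (23n/(2e))^(23n)

Write the integrand as exp(23n ln x − 2x) and set f(x) = 23n ln x − 2x. Then f'(x) = 23n/x − 2 = 0 at x* = 23n/2, and f''(x*) = −23n/x*^2 = −2^2/(23n). Laplace's method (interior maximum) gives
  I(n) ~ e^(f(x*)) · sqrt(2π / |f''(x*)|)
        = exp(23n ln(23n/2) − 23n) · sqrt(2π · 23n / 2^2)
        = (23n/2)^(23n) e^(−23n) · sqrt(2π·23n) / 2
        = (sqrt(2π·23n) / 2) · (23n/(2e))^(23n).
This matches Γ(23n+1)/2^(23n+1) with Stirling applied to Γ.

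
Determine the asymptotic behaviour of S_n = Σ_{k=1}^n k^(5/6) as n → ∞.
S_n ~ (6/11) · n^(11/6)

Integral comparison: Σ_{k=1}^n k^(5/6) = ∫_0^n x^(5/6) dx + O(n^(5/6)). The integral is n^(1 + 5/6) / (1 + 5/6) = n^((5+6)/6) / ((5+6)/6) = (6/11) · n^(11/6).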